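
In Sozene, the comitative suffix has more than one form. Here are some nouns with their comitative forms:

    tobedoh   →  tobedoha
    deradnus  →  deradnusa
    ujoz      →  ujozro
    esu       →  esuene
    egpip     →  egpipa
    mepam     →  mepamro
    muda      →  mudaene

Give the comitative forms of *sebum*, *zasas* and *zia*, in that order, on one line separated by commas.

The pattern is voicing of the final sound: -a when the stem ends in a voiceless consonant (*tobedoh*, *deradnus*, *egpip*); -ro when the stem ends in a voiced consonant (*ujoz*, *mepam*); -ene when the stem ends in a vowel (*esu*, *muda*).
The final sound of *sebum* is /m/, which is a voiced consonant, so the suffix is -ro, giving *sebumro*.
*zasas*: final sound = /s/, a voiceless consonant → -a → *zasasa*.
Since the final sound of *zia* is /a/ (a vowel), it takes -ene, giving *ziaene*.

sebumro, zasasa, ziaene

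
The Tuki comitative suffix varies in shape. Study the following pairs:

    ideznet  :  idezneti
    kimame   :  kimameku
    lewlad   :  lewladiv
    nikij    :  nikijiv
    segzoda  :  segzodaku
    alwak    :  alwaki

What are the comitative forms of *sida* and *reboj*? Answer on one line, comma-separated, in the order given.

sidaku, rebojiv

Looking at the final sound of each stem: -i when the stem ends in a voiceless consonant (*ideznet*, *alwak*); -iv when the stem ends in a voiced consonant (*lewlad*, *nikij*); -ku when the stem ends in a vowel (*kimame*, *segzoda*).
*sida* — final sound /a/ (a vowel) → -ku → *sidaku*.
The final sound of *reboj* is /j/, which is a voiced consonant, so the suffix is -iv, giving *rebojiv*.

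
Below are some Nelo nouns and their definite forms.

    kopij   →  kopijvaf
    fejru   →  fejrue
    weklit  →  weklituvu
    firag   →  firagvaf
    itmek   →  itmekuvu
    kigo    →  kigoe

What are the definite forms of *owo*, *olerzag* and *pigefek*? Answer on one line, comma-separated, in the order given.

owoe, olerzagvaf, pigefekuvu

The pattern is voicing of the final sound: -uvu when the stem ends in a voiceless consonant (*weklit*, *itmek*); -vaf when the stem ends in a voiced consonant (*kopij*, *firag*); -e when the stem ends in a vowel (*fejru*, *kigo*).
*owo*: final sound = /o/, a vowel → -e → *owoe*.
*olerzag* — final sound /g/ (a voiced consonant) → -vaf → *olerzagvaf*.
*pigefek* — final sound /k/ (a voiceless consonant) → -uvu → *pigefekuvu*.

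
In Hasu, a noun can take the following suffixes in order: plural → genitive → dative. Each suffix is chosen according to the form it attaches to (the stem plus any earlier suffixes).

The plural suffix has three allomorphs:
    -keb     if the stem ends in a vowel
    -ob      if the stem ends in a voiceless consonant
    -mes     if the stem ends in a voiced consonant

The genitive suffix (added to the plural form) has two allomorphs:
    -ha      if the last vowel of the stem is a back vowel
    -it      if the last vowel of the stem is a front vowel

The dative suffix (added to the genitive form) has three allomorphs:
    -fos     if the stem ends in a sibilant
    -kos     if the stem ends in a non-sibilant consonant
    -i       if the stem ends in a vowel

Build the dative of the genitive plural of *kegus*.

kegusobhai

Since the final sound of *kegus* is /s/ (a voiceless consonant), it takes -ob, giving *kegusob*.
Since the last vowel of the plural form *kegusob* is /o/ (a back vowel), it takes -ha, giving *kegusobha*.
The genitive form *kegusobha* — final sound /a/ (a vowel) → -i → *kegusobhai*.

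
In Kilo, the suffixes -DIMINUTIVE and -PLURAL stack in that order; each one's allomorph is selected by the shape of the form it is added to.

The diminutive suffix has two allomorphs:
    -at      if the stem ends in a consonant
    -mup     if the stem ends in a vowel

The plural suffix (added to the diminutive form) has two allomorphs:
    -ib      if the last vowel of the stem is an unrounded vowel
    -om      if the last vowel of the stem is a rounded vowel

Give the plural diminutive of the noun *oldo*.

Since the final sound of *oldo* is /o/ (a vowel), it takes -mup, giving *oldomup*.
The diminutive form *oldomup* — last vowel /u/ (a rounded vowel) → -om → *oldomupom*.

oldomupom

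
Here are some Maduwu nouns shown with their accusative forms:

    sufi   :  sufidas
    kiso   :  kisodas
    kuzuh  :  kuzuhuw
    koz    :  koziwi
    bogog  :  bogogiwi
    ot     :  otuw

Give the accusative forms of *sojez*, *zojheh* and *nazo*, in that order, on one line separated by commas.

Looking at the final sound of each stem: -uw when the stem ends in a voiceless consonant (*kuzuh*, *ot*); -iwi when the stem ends in a voiced consonant (*koz*, *bogog*); -das when the stem ends in a vowel (*sufi*, *kiso*).
Since the final sound of *sojez* is /z/ (a voiced consonant), it takes -iwi, giving *sojeziwi*.
*zojheh* — final sound /h/ (a voiceless consonant) → -uw → *zojhehuw*.
*nazo*: final sound = /o/, a vowel → -das → *nazodas*.

sojeziwi, zojhehuw, nazodas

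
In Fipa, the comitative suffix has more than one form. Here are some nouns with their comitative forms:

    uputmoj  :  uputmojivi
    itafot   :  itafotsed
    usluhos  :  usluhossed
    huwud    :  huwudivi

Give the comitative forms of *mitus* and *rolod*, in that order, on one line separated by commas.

mitussed, rolodivi

The pattern is voicing of the final consonant: -sed when the stem ends in a voiceless consonant (*itafot*, *usluhos*); -ivi when the stem ends in a voiced consonant (*uputmoj*, *huwud*).
*mitus* — final consonant /s/ (voiceless) → -sed → *mitussed*.
The final consonant of *rolod* is /d/, which is voiced, so the suffix is -ivi, giving *rolodivi*.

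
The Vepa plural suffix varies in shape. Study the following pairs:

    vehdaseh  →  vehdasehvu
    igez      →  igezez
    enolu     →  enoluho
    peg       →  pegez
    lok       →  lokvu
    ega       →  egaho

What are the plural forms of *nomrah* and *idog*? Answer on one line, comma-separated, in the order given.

The alternation tracks the final sound of the stem — -vu when the stem ends in a voiceless consonant (*vehdaseh*, *lok*); -ez when the stem ends in a voiced consonant (*igez*, *peg*); -ho when the stem ends in a vowel (*enolu*, *ega*).
*nomrah*: final sound = /h/, a voiceless consonant → -vu → *nomrahvu*.
*idog* — final sound /g/ (a voiced consonant) → -ez → *idogez*.

nomrahvu, idogez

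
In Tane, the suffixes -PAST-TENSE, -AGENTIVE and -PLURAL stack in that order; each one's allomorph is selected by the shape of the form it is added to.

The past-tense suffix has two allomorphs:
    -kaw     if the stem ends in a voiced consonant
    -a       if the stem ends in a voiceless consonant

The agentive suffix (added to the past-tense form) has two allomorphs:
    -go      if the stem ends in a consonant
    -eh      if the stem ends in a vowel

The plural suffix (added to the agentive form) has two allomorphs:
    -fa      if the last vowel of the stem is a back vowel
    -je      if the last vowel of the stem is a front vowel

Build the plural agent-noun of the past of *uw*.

uwkawgofa

The final consonant of *uw* is /w/, which is voiced, so the past-tense suffix is -kaw, giving *uwkaw*.
The past-tense form *uwkaw* — final sound /w/ (a consonant) → -go → *uwkawgo*.
The last vowel of the agentive form *uwkawgo* is /o/, which is a back vowel, so the plural suffix is -fa, giving *uwkawgofa*.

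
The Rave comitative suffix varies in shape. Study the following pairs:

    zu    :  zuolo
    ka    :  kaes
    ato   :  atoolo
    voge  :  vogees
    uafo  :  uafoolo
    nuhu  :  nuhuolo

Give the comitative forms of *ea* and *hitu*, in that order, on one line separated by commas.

The alternation tracks the last vowel of the stem — -olo when the last vowel of the stem is a rounded vowel (*zu*, *ato*, *uafo*, *nuhu*); -es when the last vowel of the stem is an unrounded vowel (*ka*, *voge*).
Since the last vowel of *ea* is /a/ (an unrounded vowel), it takes -es, giving *eaes*.
Since the last vowel of *hitu* is /u/ (a rounded vowel), it takes -olo, giving *hituolo*.

eaes, hituolo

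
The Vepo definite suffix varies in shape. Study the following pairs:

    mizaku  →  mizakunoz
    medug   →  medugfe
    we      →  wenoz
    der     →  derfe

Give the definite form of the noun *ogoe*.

The pattern is consonant vs. vowel: -fe when the stem ends in a consonant (*medug*, *der*); -noz when the stem ends in a vowel (*mizaku*, *we*).
The final sound of *ogoe* is /e/, which is a vowel, so the suffix is -noz, giving *ogoenoz*.

ogoenoz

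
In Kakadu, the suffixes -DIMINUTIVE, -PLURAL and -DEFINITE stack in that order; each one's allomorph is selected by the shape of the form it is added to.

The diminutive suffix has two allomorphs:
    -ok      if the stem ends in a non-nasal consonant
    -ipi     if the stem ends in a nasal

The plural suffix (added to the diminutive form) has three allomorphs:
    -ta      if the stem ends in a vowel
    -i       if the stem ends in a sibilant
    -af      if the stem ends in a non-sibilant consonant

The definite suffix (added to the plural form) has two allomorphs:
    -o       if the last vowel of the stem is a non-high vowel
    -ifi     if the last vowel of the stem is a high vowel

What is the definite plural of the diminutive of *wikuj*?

wikujokafo

*wikuj*: final consonant = /j/, non-nasal → -ok → *wikujok*.
The diminutive form *wikujok*: final sound = /k/, a non-sibilant consonant → -af → *wikujokaf*.
The plural form *wikujokaf* — last vowel /a/ (a non-high vowel) → -o → *wikujokafo*.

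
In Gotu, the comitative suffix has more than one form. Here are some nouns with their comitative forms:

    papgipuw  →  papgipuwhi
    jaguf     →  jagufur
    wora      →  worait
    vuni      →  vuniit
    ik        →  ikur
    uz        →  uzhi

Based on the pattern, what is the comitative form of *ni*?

The alternation tracks the final sound of the stem — -ur when the stem ends in a voiceless consonant (*jaguf*, *ik*); -hi when the stem ends in a voiced consonant (*papgipuw*, *uz*); -it when the stem ends in a vowel (*wora*, *vuni*).
*ni*: final sound = /i/, a vowel → -it → *niit*.

niit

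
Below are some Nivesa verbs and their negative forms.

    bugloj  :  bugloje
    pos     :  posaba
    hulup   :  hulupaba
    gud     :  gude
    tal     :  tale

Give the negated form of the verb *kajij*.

kajije

Looking at the final consonant of each stem: -aba when the stem ends in a voiceless consonant (*pos*, *hulup*); -e when the stem ends in a voiced consonant (*bugloj*, *gud*, *tal*).
Since the final consonant of *kajij* is /j/ (voiced), it takes -e, giving *kajije*.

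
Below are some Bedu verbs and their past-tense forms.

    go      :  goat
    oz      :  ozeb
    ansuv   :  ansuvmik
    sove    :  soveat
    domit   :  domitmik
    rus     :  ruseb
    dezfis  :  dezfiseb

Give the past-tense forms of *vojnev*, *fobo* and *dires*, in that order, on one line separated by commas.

The suffix is conditioned by the final sound: -eb when the stem ends in a sibilant (*oz*, *rus*, *dezfis*); -mik when the stem ends in a non-sibilant consonant (*ansuv*, *domit*); -at when the stem ends in a vowel (*go*, *sove*).
The final sound of *vojnev* is /v/, which is a non-sibilant consonant, so the suffix is -mik, giving *vojnevmik*.
*fobo* — final sound /o/ (a vowel) → -at → *foboat*.
The final sound of *dires* is /s/, which is a sibilant, so the suffix is -eb, giving *direseb*.

vojnevmik, foboat, direseb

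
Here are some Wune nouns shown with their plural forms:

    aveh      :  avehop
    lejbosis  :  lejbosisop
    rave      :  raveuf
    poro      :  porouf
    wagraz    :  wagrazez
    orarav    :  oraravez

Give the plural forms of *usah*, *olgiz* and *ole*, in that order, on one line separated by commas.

usahop, olgizez, oleuf

Looking at the final sound of each stem: -op when the stem ends in a voiceless consonant (*aveh*, *lejbosis*); -ez when the stem ends in a voiced consonant (*wagraz*, *orarav*); -uf when the stem ends in a vowel (*rave*, *poro*).
The final sound of *usah* is /h/, which is a voiceless consonant, so the suffix is -op, giving *usahop*.
*olgiz* — final sound /z/ (a voiced consonant) → -ez → *olgizez*.
*ole* — final sound /e/ (a vowel) → -uf → *oleuf*.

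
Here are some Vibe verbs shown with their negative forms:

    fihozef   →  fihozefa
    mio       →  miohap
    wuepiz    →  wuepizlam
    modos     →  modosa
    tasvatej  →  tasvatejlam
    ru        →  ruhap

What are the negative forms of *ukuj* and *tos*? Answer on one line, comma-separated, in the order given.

Looking at the final sound of each stem: -a when the stem ends in a voiceless consonant (*fihozef*, *modos*); -lam when the stem ends in a voiced consonant (*wuepiz*, *tasvatej*); -hap when the stem ends in a vowel (*mio*, *ru*).
*ukuj*: final sound = /j/, a voiced consonant → -lam → *ukujlam*.
*tos*: final sound = /s/, a voiceless consonant → -a → *tosa*.

ukujlam, tosa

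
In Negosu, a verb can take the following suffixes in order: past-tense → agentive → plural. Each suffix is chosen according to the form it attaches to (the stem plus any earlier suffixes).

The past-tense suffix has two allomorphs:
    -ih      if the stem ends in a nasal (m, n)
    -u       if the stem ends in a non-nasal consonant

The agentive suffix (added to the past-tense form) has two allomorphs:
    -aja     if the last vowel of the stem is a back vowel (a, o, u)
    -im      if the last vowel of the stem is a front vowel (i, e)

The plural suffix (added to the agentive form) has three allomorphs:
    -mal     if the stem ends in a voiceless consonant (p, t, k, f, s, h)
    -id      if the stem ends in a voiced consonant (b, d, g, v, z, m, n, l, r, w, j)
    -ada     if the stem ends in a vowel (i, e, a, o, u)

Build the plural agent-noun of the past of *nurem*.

*nurem*: final consonant = /m/, a nasal → -ih → *nuremih*.
The past-tense form *nuremih* — last vowel /i/ (a front vowel) → -im → *nuremihim*.
Since the final sound of the agentive form *nuremihim* is /m/ (a voiced consonant), it takes -id, giving *nuremihimid*.

nuremihimid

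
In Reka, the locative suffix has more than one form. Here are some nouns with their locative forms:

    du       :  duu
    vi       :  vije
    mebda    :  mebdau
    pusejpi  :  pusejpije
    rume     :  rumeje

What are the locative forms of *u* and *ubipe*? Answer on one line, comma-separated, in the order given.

uu, ubipeje

The pattern is front/back vowel harmony: -je when the last vowel of the stem is a front vowel (*vi*, *pusejpi*, *rume*); -u when the last vowel of the stem is a back vowel (*du*, *mebda*).
*u*: last vowel = /u/, a back vowel → -u → *uu*.
The last vowel of *ubipe* is /e/, which is a front vowel, so the suffix is -je, giving *ubipeje*.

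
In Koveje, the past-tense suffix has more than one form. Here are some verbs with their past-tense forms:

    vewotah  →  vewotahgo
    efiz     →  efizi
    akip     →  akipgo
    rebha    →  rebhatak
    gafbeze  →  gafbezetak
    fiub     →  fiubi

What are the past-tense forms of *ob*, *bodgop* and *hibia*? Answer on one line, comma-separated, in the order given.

The alternation tracks the final sound of the stem — -go when the stem ends in a voiceless consonant (*vewotah*, *akip*); -i when the stem ends in a voiced consonant (*efiz*, *fiub*); -tak when the stem ends in a vowel (*rebha*, *gafbeze*).
Since the final sound of *ob* is /b/ (a voiced consonant), it takes -i, giving *obi*.
*bodgop*: final sound = /p/, a voiceless consonant → -go → *bodgopgo*.
Since the final sound of *hibia* is /a/ (a vowel), it takes -tak, giving *hibiatak*.

obi, bodgopgo, hibiatak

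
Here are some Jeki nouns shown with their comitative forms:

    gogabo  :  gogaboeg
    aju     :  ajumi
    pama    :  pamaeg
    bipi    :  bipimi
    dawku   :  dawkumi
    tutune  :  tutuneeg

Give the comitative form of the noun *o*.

The pattern is height harmony: -mi when the last vowel of the stem is a high vowel (*aju*, *bipi*, *dawku*); -eg when the last vowel of the stem is a non-high vowel (*gogabo*, *pama*, *tutune*).
The last vowel of *o* is /o/, which is a non-high vowel, so the suffix is -eg, giving *oeg*.

oeg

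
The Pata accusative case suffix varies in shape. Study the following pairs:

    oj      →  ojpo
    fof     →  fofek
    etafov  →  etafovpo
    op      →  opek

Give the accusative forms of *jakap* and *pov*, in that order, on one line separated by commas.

The alternation tracks the final consonant of the stem — -ek when the stem ends in a voiceless consonant (*fof*, *op*); -po when the stem ends in a voiced consonant (*oj*, *etafov*).
*jakap* — final consonant /p/ (voiceless) → -ek → *jakapek*.
The final consonant of *pov* is /v/, which is voiced, so the suffix is -po, giving *povpo*.

jakapek, povpo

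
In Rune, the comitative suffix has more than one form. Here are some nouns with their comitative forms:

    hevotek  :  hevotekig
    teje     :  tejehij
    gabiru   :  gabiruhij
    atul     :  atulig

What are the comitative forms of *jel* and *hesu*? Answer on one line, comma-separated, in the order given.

The suffix is conditioned by the final sound: -ig when the stem ends in a consonant (*hevotek*, *atul*); -hij when the stem ends in a vowel (*teje*, *gabiru*).
The final sound of *jel* is /l/, which is a consonant, so the suffix is -ig, giving *jelig*.
The final sound of *hesu* is /u/, which is a vowel, so the suffix is -hij, giving *hesuhij*.

jelig, hesuhij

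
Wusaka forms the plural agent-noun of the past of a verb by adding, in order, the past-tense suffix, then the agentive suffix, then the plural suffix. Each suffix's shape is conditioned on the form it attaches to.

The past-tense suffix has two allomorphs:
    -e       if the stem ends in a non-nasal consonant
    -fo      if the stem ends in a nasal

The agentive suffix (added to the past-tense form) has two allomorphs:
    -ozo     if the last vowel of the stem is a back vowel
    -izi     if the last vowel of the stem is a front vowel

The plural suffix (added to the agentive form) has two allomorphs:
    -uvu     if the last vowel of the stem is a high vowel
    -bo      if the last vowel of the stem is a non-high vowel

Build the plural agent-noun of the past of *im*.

imfoozobo

*im* — final consonant /m/ (a nasal) → -fo → *imfo*.
The past-tense form *imfo* — last vowel /o/ (a back vowel) → -ozo → *imfoozo*.
The last vowel of the agentive form *imfoozo* is /o/, which is a non-high vowel, so the plural suffix is -bo, giving *imfoozobo*.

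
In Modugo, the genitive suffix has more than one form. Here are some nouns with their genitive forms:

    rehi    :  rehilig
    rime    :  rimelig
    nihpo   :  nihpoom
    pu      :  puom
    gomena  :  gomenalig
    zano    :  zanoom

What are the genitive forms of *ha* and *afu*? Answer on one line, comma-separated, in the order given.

halig, afuom

The alternation tracks the last vowel of the stem — -om when the last vowel of the stem is a rounded vowel (*nihpo*, *pu*, *zano*); -lig when the last vowel of the stem is an unrounded vowel (*rehi*, *rime*, *gomena*).
*ha* — last vowel /a/ (an unrounded vowel) → -lig → *halig*.
Since the last vowel of *afu* is /u/ (a rounded vowel), it takes -om, giving *afuom*.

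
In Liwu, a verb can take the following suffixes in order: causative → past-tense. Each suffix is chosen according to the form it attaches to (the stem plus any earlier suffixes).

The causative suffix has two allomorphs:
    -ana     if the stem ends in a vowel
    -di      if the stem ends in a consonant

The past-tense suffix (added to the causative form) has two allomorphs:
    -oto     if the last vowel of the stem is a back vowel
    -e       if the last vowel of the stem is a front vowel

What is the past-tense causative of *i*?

ianaoto

The final sound of *i* is /i/, which is a vowel, so the causative suffix is -ana, giving *iana*.
The last vowel of the causative form *iana* is /a/, which is a back vowel, so the past-tense suffix is -oto, giving *ianaoto*.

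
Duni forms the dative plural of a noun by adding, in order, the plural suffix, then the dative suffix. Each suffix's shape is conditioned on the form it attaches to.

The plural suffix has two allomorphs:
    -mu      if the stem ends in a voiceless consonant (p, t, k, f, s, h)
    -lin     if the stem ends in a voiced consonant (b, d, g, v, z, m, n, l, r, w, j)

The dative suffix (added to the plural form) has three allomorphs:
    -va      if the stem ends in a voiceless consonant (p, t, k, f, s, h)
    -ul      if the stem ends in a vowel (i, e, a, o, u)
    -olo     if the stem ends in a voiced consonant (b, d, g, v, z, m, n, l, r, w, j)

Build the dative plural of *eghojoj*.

eghojojlinolo

*eghojoj*: final consonant = /j/, voiced → -lin → *eghojojlin*.
The plural form *eghojojlin* — final sound /n/ (a voiced consonant) → -olo → *eghojojlinolo*.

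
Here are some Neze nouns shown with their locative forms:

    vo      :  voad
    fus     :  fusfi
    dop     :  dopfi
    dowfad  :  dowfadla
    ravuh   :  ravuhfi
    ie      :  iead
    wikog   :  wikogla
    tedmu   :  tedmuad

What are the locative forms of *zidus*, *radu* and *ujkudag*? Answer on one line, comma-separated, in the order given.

zidusfi, raduad, ujkudagla

The pattern is voicing of the final sound: -fi when the stem ends in a voiceless consonant (*fus*, *dop*, *ravuh*); -la when the stem ends in a voiced consonant (*dowfad*, *wikog*); -ad when the stem ends in a vowel (*vo*, *ie*, *tedmu*).
The final sound of *zidus* is /s/, which is a voiceless consonant, so the suffix is -fi, giving *zidusfi*.
*radu*: final sound = /u/, a vowel → -ad → *raduad*.
*ujkudag*: final sound = /g/, a voiced consonant → -la → *ujkudagla*.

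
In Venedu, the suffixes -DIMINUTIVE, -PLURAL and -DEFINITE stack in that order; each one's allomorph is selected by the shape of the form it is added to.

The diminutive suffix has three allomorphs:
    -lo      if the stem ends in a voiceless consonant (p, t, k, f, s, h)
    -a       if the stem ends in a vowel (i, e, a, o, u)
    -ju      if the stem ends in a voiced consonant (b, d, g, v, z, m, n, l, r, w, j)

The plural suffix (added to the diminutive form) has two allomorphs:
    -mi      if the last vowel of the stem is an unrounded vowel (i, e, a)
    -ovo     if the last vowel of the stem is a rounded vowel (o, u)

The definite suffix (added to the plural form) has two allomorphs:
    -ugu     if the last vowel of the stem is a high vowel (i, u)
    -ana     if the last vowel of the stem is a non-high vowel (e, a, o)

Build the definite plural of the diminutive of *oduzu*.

Since the final sound of *oduzu* is /u/ (a vowel), it takes -a, giving *oduzua*.
The last vowel of the diminutive form *oduzua* is /a/, which is an unrounded vowel, so the plural suffix is -mi, giving *oduzuami*.
Since the last vowel of the plural form *oduzuami* is /i/ (a high vowel), it takes -ugu, giving *oduzuamiugu*.

oduzuamiugu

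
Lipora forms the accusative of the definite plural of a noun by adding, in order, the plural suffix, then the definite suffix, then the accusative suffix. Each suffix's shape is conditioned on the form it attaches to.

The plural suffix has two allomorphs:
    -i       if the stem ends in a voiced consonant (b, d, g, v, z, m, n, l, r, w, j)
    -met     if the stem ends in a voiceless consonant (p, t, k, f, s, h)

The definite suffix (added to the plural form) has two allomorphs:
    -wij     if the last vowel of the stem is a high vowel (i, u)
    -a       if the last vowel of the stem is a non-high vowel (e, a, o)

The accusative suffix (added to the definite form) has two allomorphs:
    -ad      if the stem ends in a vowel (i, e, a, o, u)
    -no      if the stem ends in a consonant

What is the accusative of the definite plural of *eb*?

*eb* — final consonant /b/ (voiced) → -i → *ebi*.
The plural form *ebi* — last vowel /i/ (a high vowel) → -wij → *ebiwij*.
Since the final sound of the definite form *ebiwij* is /j/ (a consonant), it takes -no, giving *ebiwijno*.

ebiwijno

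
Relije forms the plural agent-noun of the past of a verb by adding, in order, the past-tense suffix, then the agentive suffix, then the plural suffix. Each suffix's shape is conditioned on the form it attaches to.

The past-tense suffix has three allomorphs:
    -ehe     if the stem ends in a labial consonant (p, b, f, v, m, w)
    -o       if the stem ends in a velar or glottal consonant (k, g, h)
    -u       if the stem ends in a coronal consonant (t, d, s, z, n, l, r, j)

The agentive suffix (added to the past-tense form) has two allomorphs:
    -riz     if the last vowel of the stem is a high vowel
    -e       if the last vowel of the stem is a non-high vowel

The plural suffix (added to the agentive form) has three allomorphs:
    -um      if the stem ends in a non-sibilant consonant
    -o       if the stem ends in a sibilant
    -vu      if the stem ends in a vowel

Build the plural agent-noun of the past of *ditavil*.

ditavilurizo

Since the final consonant of *ditavil* is /l/ (coronal), it takes -u, giving *ditavilu*.
The past-tense form *ditavilu* — last vowel /u/ (a high vowel) → -riz → *ditaviluriz*.
Since the final sound of the agentive form *ditaviluriz* is /z/ (a sibilant), it takes -o, giving *ditavilurizo*.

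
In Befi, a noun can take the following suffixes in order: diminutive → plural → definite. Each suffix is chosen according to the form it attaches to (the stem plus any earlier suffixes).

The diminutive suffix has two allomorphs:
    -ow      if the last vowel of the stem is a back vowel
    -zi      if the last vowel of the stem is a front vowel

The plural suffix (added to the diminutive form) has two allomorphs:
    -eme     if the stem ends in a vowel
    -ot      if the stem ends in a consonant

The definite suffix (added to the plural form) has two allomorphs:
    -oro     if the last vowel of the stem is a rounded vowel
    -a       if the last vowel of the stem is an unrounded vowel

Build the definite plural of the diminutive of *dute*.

duteziemea

The last vowel of *dute* is /e/, which is a front vowel, so the diminutive suffix is -zi, giving *dutezi*.
The final sound of the diminutive form *dutezi* is /i/, which is a vowel, so the plural suffix is -eme, giving *dutezieme*.
Since the last vowel of the plural form *dutezieme* is /e/ (an unrounded vowel), it takes -a, giving *duteziemea*.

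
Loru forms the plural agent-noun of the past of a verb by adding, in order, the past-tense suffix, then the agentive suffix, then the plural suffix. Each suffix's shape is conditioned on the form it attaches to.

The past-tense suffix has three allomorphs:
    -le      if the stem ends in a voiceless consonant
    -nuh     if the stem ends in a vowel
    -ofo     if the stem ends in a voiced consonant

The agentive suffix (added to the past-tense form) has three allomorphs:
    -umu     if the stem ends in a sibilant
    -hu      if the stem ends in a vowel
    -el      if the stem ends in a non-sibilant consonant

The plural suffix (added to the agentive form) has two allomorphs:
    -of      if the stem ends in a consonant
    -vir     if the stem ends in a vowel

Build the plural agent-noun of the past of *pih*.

The final sound of *pih* is /h/, which is a voiceless consonant, so the past-tense suffix is -le, giving *pihle*.
Since the final sound of the past-tense form *pihle* is /e/ (a vowel), it takes -hu, giving *pihlehu*.
The final sound of the agentive form *pihlehu* is /u/, which is a vowel, so the plural suffix is -vir, giving *pihlehuvir*.

pihlehuvir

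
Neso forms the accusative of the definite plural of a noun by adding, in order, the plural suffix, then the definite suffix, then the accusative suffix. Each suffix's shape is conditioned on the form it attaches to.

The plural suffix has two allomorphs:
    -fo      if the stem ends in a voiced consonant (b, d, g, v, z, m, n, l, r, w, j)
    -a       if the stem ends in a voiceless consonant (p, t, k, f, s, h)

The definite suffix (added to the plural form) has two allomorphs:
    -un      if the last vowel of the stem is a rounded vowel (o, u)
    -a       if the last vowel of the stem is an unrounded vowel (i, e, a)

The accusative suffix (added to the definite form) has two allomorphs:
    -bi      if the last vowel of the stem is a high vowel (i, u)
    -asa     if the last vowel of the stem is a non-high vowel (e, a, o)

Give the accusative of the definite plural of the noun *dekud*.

dekudfounbi

*dekud* — final consonant /d/ (voiced) → -fo → *dekudfo*.
The plural form *dekudfo*: last vowel = /o/, a rounded vowel → -un → *dekudfoun*.
Since the last vowel of the definite form *dekudfoun* is /u/ (a high vowel), it takes -bi, giving *dekudfounbi*.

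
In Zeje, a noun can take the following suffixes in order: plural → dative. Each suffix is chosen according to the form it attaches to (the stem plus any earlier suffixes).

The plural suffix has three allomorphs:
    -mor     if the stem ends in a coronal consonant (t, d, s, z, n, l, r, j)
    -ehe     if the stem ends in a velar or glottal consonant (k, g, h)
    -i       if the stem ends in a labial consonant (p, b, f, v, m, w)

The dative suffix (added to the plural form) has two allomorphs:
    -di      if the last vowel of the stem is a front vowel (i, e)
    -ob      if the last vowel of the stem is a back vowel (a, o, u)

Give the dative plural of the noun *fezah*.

fezahehedi

Since the final consonant of *fezah* is /h/ (velar/glottal), it takes -ehe, giving *fezahehe*.
The plural form *fezahehe* — last vowel /e/ (a front vowel) → -di → *fezahehedi*.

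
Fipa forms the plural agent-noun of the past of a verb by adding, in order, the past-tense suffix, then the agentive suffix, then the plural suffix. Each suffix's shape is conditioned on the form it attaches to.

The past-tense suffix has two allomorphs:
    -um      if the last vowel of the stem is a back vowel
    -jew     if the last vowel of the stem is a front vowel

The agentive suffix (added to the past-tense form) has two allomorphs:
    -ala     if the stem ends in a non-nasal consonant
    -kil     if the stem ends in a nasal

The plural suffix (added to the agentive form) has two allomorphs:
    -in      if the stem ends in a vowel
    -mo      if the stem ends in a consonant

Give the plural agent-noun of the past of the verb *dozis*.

dozisjewalain

The last vowel of *dozis* is /i/, which is a front vowel, so the past-tense suffix is -jew, giving *dozisjew*.
The final consonant of the past-tense form *dozisjew* is /w/, which is non-nasal, so the agentive suffix is -ala, giving *dozisjewala*.
The final sound of the agentive form *dozisjewala* is /a/, which is a vowel, so the plural suffix is -in, giving *dozisjewalain*.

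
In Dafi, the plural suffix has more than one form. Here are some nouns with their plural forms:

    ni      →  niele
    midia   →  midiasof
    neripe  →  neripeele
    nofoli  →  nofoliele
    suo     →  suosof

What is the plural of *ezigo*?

The alternation tracks the last vowel of the stem — -ele when the last vowel of the stem is a front vowel (*ni*, *neripe*, *nofoli*); -sof when the last vowel of the stem is a back vowel (*midia*, *suo*).
Since the last vowel of *ezigo* is /o/ (a back vowel), it takes -sof, giving *ezigosof*.

ezigosof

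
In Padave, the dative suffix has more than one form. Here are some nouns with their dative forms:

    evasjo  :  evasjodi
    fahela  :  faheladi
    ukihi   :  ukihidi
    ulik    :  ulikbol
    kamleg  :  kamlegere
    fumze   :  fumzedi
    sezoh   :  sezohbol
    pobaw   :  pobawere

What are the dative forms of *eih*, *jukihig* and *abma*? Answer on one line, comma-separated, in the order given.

eihbol, jukihigere, abmadi

The alternation tracks the final sound of the stem — -bol when the stem ends in a voiceless consonant (*ulik*, *sezoh*); -ere when the stem ends in a voiced consonant (*kamleg*, *pobaw*); -di when the stem ends in a vowel (*evasjo*, *fahela*, *ukihi*, *fumze*).
*eih*: final sound = /h/, a voiceless consonant → -bol → *eihbol*.
*jukihig*: final sound = /g/, a voiced consonant → -ere → *jukihigere*.
Since the final sound of *abma* is /a/ (a vowel), it takes -di, giving *abmadi*.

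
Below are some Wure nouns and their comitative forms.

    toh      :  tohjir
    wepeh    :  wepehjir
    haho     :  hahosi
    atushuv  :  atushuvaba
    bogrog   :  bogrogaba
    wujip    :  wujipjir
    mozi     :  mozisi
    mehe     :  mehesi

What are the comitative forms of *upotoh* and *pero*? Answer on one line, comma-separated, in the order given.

upotohjir, perosi

The pattern is voicing of the final sound: -jir when the stem ends in a voiceless consonant (*toh*, *wepeh*, *wujip*); -aba when the stem ends in a voiced consonant (*atushuv*, *bogrog*); -si when the stem ends in a vowel (*haho*, *mozi*, *mehe*).
Since the final sound of *upotoh* is /h/ (a voiceless consonant), it takes -jir, giving *upotohjir*.
*pero*: final sound = /o/, a vowel → -si → *perosi*.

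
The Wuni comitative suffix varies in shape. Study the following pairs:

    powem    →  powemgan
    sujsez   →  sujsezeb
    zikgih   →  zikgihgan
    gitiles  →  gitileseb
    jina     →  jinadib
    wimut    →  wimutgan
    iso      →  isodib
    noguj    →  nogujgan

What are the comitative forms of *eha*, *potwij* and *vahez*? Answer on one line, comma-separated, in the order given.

The suffix is conditioned by the final sound: -eb when the stem ends in a sibilant (*sujsez*, *gitiles*); -gan when the stem ends in a non-sibilant consonant (*powem*, *zikgih*, *wimut*, *noguj*); -dib when the stem ends in a vowel (*jina*, *iso*).
Since the final sound of *eha* is /a/ (a vowel), it takes -dib, giving *ehadib*.
The final sound of *potwij* is /j/, which is a non-sibilant consonant, so the suffix is -gan, giving *potwijgan*.
Since the final sound of *vahez* is /z/ (a sibilant), it takes -eb, giving *vahezeb*.

ehadib, potwijgan, vahezeb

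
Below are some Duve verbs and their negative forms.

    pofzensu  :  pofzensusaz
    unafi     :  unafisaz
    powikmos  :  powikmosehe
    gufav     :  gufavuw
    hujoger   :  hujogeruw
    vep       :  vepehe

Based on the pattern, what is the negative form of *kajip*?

kajipehe

The suffix is conditioned by the final sound: -ehe when the stem ends in a voiceless consonant (*powikmos*, *vep*); -uw when the stem ends in a voiced consonant (*gufav*, *hujoger*); -saz when the stem ends in a vowel (*pofzensu*, *unafi*).
*kajip* — final sound /p/ (a voiceless consonant) → -ehe → *kajipehe*.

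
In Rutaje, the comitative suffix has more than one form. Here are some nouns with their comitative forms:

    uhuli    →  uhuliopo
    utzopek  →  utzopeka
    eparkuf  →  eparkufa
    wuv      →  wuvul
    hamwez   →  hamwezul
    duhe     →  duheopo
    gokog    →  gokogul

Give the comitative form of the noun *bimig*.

bimigul

The pattern is voicing of the final sound: -a when the stem ends in a voiceless consonant (*utzopek*, *eparkuf*); -ul when the stem ends in a voiced consonant (*wuv*, *hamwez*, *gokog*); -opo when the stem ends in a vowel (*uhuli*, *duhe*).
*bimig* — final sound /g/ (a voiced consonant) → -ul → *bimigul*.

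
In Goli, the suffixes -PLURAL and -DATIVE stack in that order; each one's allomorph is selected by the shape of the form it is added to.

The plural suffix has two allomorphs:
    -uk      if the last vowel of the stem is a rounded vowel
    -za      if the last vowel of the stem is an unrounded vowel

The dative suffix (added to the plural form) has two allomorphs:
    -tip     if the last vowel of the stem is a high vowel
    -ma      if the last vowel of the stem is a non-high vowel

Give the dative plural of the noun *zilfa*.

zilfazama

*zilfa* — last vowel /a/ (an unrounded vowel) → -za → *zilfaza*.
The plural form *zilfaza*: last vowel = /a/, a non-high vowel → -ma → *zilfazama*.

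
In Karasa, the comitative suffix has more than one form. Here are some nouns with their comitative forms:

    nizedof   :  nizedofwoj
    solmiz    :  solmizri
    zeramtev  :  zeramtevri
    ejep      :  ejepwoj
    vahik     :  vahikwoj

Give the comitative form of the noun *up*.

upwoj

The alternation tracks the final consonant of the stem — -woj when the stem ends in a voiceless consonant (*nizedof*, *ejep*, *vahik*); -ri when the stem ends in a voiced consonant (*solmiz*, *zeramtev*).
The final consonant of *up* is /p/, which is voiceless, so the suffix is -woj, giving *upwoj*.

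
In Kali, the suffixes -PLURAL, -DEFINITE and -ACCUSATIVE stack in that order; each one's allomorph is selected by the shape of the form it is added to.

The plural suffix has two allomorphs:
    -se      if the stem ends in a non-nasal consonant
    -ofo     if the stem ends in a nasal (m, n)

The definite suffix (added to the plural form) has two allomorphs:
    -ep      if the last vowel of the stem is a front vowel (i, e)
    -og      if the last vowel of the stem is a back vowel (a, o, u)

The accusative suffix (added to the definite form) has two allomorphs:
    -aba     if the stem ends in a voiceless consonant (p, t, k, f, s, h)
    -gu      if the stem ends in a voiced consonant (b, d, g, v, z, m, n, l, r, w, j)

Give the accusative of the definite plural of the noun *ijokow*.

ijokowseepaba

Since the final consonant of *ijokow* is /w/ (non-nasal), it takes -se, giving *ijokowse*.
The plural form *ijokowse*: last vowel = /e/, a front vowel → -ep → *ijokowseep*.
The final consonant of the definite form *ijokowseep* is /p/, which is voiceless, so the accusative suffix is -aba, giving *ijokowseepaba*.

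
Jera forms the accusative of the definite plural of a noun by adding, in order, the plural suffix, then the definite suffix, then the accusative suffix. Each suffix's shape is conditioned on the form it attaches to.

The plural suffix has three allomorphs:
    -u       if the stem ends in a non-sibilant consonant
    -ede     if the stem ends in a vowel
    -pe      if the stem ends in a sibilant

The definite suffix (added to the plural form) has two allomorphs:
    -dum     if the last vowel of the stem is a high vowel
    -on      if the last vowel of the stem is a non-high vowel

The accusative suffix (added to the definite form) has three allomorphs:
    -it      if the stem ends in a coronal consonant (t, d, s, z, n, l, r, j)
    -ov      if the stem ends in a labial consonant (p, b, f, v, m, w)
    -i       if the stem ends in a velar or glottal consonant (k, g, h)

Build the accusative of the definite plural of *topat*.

topatudumov

*topat*: final sound = /t/, a non-sibilant consonant → -u → *topatu*.
The plural form *topatu*: last vowel = /u/, a high vowel → -dum → *topatudum*.
The final consonant of the definite form *topatudum* is /m/, which is labial, so the accusative suffix is -ov, giving *topatudumov*.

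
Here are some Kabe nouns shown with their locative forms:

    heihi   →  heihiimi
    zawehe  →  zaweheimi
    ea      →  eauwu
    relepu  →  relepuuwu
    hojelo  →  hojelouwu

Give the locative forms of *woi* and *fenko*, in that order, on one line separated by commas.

woiimi, fenkouwu

The alternation tracks the last vowel of the stem — -imi when the last vowel of the stem is a front vowel (*heihi*, *zawehe*); -uwu when the last vowel of the stem is a back vowel (*ea*, *relepu*, *hojelo*).
*woi* — last vowel /i/ (a front vowel) → -imi → *woiimi*.
Since the last vowel of *fenko* is /o/ (a back vowel), it takes -uwu, giving *fenkouwu*.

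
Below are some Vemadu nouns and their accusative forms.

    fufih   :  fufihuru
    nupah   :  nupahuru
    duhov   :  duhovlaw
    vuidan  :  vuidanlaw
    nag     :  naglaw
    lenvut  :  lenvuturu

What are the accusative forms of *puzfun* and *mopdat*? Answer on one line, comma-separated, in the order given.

The alternation tracks the final consonant of the stem — -uru when the stem ends in a voiceless consonant (*fufih*, *nupah*, *lenvut*); -law when the stem ends in a voiced consonant (*duhov*, *vuidan*, *nag*).
The final consonant of *puzfun* is /n/, which is voiced, so the suffix is -law, giving *puzfunlaw*.
*mopdat* — final consonant /t/ (voiceless) → -uru → *mopdaturu*.

puzfunlaw, mopdaturu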